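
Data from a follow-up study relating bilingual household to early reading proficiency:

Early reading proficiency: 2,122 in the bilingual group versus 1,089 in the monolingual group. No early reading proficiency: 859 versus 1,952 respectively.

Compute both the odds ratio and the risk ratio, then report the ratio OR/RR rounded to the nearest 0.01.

2.23

From the description: a = 2122, b = 859, c = 1089, d = 1952.
OR = (2122·1952)/(859·1089) = 4142144/935451 = 4.42796
Risk in exposed = 2122/2981 = 0.71184; risk in unexposed = 1089/3041 = 0.35811; RR = 1.98780
OR/RR = 4.42796 / 1.98780 = 2.22757
The outcome is not rare, so the OR lies further from 1 than the RR.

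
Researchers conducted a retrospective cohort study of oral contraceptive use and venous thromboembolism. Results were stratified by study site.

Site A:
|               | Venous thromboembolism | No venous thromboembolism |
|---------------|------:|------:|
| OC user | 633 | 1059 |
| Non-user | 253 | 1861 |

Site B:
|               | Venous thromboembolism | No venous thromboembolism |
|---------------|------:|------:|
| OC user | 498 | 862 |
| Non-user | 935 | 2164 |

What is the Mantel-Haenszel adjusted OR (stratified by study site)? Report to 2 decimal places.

OR_MH = Σ(aᵢdᵢ/nᵢ) / Σ(bᵢcᵢ/nᵢ), where nᵢ is the stratum total.
Stratum 1 (Site A): n = 3806; a·d/n = 633·1861/3806 = 309.5147; b·c/n = 1059·253/3806 = 70.3960
Stratum 2 (Site B): n = 4459; a·d/n = 498·2164/4459 = 241.6847; b·c/n = 862·935/4459 = 180.7513
OR_MH = (309.5147 + 241.6847) / (70.3960 + 180.7513) = 551.1994 / 251.1472 = 2.19473

2.19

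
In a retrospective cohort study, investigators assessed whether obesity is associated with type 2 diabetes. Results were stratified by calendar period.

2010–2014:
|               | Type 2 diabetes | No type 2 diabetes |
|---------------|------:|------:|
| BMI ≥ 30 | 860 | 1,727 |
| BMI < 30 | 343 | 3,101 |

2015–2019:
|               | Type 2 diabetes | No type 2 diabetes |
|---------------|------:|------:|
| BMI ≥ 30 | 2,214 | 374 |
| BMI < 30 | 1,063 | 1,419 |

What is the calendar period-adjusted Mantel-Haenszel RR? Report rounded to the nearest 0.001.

RR_MH = Σ(aᵢ·n₀ᵢ/nᵢ) / Σ(cᵢ·n₁ᵢ/nᵢ), with n₁ᵢ = aᵢ+bᵢ (exposed), n₀ᵢ = cᵢ+dᵢ (unexposed), nᵢ = n₁ᵢ+n₀ᵢ.
Stratum 1 (2010–2014): n₁ = 2587, n₀ = 3444, n = 6031; a·n₀/n = 860·3444/6031 = 491.1026; c·n₁/n = 343·2587/6031 = 147.1300
Stratum 2 (2015–2019): n₁ = 2588, n₀ = 2482, n = 5070; a·n₀/n = 2214·2482/5070 = 1083.8556; c·n₁/n = 1063·2588/5070 = 542.6122
RR_MH = (491.1026 + 1083.8556) / (147.1300 + 542.6122) = 1574.9583 / 689.7422 = 2.28340

2.283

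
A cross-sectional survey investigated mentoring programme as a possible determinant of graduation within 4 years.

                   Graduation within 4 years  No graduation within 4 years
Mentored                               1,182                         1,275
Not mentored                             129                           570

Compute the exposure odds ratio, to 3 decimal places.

Cells: a = 1182, b = 1275, c = 129, d = 570.
OR = (a·d)/(b·c) = (1182 × 570) / (1275 × 129) = 673740 / 164475 = 4.09631
The odds of graduation within 4 years are about 4.10 times as high in the mentored group.

4.096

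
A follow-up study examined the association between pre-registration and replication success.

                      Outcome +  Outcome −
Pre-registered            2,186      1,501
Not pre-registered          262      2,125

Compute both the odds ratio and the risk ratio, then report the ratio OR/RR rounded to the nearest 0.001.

2.187

Cells: a = 2186, b = 1501, c = 262, d = 2125.
OR = (2186·2125)/(1501·262) = 4645250/393262 = 11.81210
Risk in exposed = 2186/3687 = 0.59289; risk in unexposed = 262/2387 = 0.10976; RR = 5.40167
OR/RR = 11.81210 / 5.40167 = 2.18675
The outcome is not rare, so the OR lies further from 1 than the RR.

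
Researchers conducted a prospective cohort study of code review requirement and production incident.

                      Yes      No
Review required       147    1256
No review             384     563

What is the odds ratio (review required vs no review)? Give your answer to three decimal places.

0.172

Cells: a = 147, b = 1256, c = 384, d = 563.
OR = (a·d)/(b·c) = (147 × 563) / (1256 × 384) = 82761 / 482304 = 0.17160
Exposure is associated with lower odds of production incident (OR = 0.17 < 1).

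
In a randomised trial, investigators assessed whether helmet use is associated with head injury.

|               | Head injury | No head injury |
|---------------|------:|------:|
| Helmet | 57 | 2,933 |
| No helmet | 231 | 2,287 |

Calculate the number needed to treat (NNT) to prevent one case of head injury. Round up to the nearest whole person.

14

Risk in treated group = 57/2990 = 0.01906; risk in control = 231/2518 = 0.09174.
Absolute risk reduction = 0.09174 − 0.01906 = 0.07268
NNT = 1 / ARR = 1 / 0.07268 = 13.760 → round up → 14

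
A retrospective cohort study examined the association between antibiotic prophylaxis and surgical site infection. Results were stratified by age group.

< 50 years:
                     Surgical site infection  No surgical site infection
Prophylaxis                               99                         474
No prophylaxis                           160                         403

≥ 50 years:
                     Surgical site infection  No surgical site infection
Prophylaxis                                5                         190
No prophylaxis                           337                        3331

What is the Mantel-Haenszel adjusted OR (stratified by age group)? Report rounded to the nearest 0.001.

0.473

OR_MH = Σ(aᵢdᵢ/nᵢ) / Σ(bᵢcᵢ/nᵢ), where nᵢ is the stratum total.
Stratum 1 (< 50 years): n = 1136; a·d/n = 99·403/1136 = 35.1206; b·c/n = 474·160/1136 = 66.7606
Stratum 2 (≥ 50 years): n = 3863; a·d/n = 5·3331/3863 = 4.3114; b·c/n = 190·337/3863 = 16.5752
OR_MH = (35.1206 + 4.3114) / (66.7606 + 16.5752) = 39.4320 / 83.3358 = 0.47317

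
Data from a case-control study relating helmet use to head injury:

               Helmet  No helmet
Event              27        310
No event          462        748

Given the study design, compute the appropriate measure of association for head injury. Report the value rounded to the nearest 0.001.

0.141

Reading the table with exposure as columns: a = 27 (Helmet, case), b = 462 (Helmet, non-case), c = 310 (No helmet, case), d = 748.
This is a case-control study: participants were sampled on outcome status, so risks in the source population cannot be estimated directly — relative risk is not valid here. The odds ratio is the appropriate measure.
OR = (a·d)/(b·c) = (27 × 748) / (462 × 310) = 20196 / 143220 = 0.14101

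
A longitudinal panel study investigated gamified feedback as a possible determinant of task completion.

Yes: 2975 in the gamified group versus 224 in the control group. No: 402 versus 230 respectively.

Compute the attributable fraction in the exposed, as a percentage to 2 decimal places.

43.99

From the description: a = 2975, b = 402, c = 224, d = 230.
Risk in exposed = 2975/3377 = 0.88096; risk in unexposed = 224/454 = 0.49339.
RR = 0.88096/0.49339 = 1.78552
AR% = (RR − 1)/RR × 100 = (1.78552 − 1)/1.78552 × 100 = 43.9938%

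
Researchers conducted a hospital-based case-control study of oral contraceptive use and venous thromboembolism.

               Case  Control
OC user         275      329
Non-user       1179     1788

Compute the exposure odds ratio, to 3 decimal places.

1.268

Cells: a = 275, b = 329, c = 1179, d = 1788.
OR = (a·d)/(b·c) = (275 × 1788) / (329 × 1179) = 491700 / 387891 = 1.26762
The odds of venous thromboembolism are about 1.27 times as high in the oc user group.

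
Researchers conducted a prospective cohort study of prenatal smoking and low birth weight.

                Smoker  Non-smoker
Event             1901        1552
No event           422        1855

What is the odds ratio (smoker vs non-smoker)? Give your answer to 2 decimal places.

5.38

Reading the table with exposure as columns: a = 1901 (Smoker, case), b = 422 (Smoker, non-case), c = 1552 (Non-smoker, case), d = 1855.
OR = (a·d)/(b·c) = (1901 × 1855) / (422 × 1552) = 3526355 / 654944 = 5.38421
The odds of low birth weight are about 5.38 times as high in the smoker group.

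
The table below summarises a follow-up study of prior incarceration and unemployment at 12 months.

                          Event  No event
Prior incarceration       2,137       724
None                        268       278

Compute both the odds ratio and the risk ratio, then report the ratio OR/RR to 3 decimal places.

Cells: a = 2137, b = 724, c = 268, d = 278.
OR = (2137·278)/(724·268) = 594086/194032 = 3.06179
Risk in exposed = 2137/2861 = 0.74694; risk in unexposed = 268/546 = 0.49084; RR = 1.52175
OR/RR = 3.06179 / 1.52175 = 2.01202
The outcome is not rare, so the OR lies further from 1 than the RR.

2.012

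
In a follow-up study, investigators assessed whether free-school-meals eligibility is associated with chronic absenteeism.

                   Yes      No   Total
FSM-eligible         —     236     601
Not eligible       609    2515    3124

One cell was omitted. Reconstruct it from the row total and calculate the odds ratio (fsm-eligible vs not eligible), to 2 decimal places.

6.39

The missing cell is in the exposed row: 601 − 236 = 365.
So a = 365, b = 236, c = 609, d = 2515.
OR = (a·d)/(b·c) = (365 × 2515) / (236 × 609) = 917975 / 143724 = 6.38707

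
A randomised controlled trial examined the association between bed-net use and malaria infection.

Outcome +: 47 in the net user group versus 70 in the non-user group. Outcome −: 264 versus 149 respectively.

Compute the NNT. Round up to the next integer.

6

Risk in treated group = 47/311 = 0.15113; risk in control = 70/219 = 0.31963.
Absolute risk reduction = 0.31963 − 0.15113 = 0.16851
NNT = 1 / ARR = 1 / 0.16851 = 5.934 → round up → 6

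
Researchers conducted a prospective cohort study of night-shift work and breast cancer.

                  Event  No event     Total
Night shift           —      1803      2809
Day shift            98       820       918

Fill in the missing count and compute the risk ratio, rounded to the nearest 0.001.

The missing cell is in the exposed row: 2809 − 1803 = 1006.
So a = 1006, b = 1803, c = 98, d = 820.
RR = [a/(a+b)] / [c/(c+d)] = (1006/2809) / (98/918) = 0.35813/0.10675 = 3.35477

3.355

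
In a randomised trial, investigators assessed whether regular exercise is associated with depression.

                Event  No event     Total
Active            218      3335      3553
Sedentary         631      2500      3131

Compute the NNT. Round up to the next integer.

Risk in treated group = 218/3553 = 0.06136; risk in control = 631/3131 = 0.20153.
Absolute risk reduction = 0.20153 − 0.06136 = 0.14018
NNT = 1 / ARR = 1 / 0.14018 = 7.134 → round up → 8

8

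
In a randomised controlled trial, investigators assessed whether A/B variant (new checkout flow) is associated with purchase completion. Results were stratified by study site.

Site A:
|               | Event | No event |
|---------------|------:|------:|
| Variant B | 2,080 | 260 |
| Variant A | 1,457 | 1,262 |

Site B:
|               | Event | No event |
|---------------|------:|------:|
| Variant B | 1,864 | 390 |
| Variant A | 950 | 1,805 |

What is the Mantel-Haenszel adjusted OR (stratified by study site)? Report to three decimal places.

7.999

OR_MH = Σ(aᵢdᵢ/nᵢ) / Σ(bᵢcᵢ/nᵢ), where nᵢ is the stratum total.
Stratum 1 (Site A): n = 5059; a·d/n = 2080·1262/5059 = 518.8693; b·c/n = 260·1457/5059 = 74.8804
Stratum 2 (Site B): n = 5009; a·d/n = 1864·1805/5009 = 671.6949; b·c/n = 390·950/5009 = 73.9669
OR_MH = (518.8693 + 671.6949) / (74.8804 + 73.9669) = 1190.5643 / 148.8473 = 7.99856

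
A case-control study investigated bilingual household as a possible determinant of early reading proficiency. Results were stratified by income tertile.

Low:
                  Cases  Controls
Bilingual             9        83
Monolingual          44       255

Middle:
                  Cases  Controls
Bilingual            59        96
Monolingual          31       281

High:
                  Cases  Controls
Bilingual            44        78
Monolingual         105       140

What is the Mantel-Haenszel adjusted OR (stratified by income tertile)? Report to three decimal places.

1.529

OR_MH = Σ(aᵢdᵢ/nᵢ) / Σ(bᵢcᵢ/nᵢ), where nᵢ is the stratum total.
Stratum 1 (Low): n = 391; a·d/n = 9·255/391 = 5.8696; b·c/n = 83·44/391 = 9.3402
Stratum 2 (Middle): n = 467; a·d/n = 59·281/467 = 35.5011; b·c/n = 96·31/467 = 6.3726
Stratum 3 (High): n = 367; a·d/n = 44·140/367 = 16.7847; b·c/n = 78·105/367 = 22.3161
OR_MH = (5.8696 + 35.5011 + 16.7847) / (9.3402 + 6.3726 + 22.3161) = 58.1554 / 38.0288 = 1.52924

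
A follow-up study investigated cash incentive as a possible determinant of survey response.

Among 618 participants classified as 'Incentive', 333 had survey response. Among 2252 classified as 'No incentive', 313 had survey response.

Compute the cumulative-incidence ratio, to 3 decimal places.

3.877

From the description: a = 333, b = 285, c = 313, d = 1939.
Risk in exposed = 333/618 = 0.53883; risk in unexposed = 313/2252 = 0.13899.
RR = 0.53883 / 0.13899 = 3.87686
The risk among the exposed is 3.88 times that among the unexposed.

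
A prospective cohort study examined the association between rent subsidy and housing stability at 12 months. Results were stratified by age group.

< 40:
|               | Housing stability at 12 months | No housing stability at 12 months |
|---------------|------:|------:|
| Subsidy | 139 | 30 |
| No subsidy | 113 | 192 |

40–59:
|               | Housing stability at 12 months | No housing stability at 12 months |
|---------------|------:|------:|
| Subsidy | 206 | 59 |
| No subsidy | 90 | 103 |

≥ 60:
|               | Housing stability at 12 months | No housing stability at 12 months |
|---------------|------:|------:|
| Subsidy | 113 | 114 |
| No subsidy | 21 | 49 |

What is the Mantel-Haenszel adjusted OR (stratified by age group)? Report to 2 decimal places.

4.52

OR_MH = Σ(aᵢdᵢ/nᵢ) / Σ(bᵢcᵢ/nᵢ), where nᵢ is the stratum total.
Stratum 1 (< 40): n = 474; a·d/n = 139·192/474 = 56.3038; b·c/n = 30·113/474 = 7.1519
Stratum 2 (40–59): n = 458; a·d/n = 206·103/458 = 46.3275; b·c/n = 59·90/458 = 11.5939
Stratum 3 (≥ 60): n = 297; a·d/n = 113·49/297 = 18.6431; b·c/n = 114·21/297 = 8.0606
OR_MH = (56.3038 + 46.3275 + 18.6431) / (7.1519 + 11.5939 + 8.0606) = 121.2744 / 26.8064 = 4.52409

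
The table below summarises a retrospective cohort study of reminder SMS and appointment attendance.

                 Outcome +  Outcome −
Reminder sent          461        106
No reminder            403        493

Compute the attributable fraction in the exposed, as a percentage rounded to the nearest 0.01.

Cells: a = 461, b = 106, c = 403, d = 493.
Risk in exposed = 461/567 = 0.81305; risk in unexposed = 403/896 = 0.44978.
RR = 0.81305/0.44978 = 1.80768
AR% = (RR − 1)/RR × 100 = (1.80768 − 1)/1.80768 × 100 = 44.6804%

44.68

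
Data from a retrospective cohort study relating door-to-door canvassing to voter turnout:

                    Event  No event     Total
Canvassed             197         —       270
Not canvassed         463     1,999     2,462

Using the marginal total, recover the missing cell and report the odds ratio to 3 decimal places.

11.651

The missing cell is in the exposed row: 270 − 197 = 73.
So a = 197, b = 73, c = 463, d = 1999.
OR = (a·d)/(b·c) = (197 × 1999) / (73 × 463) = 393803 / 33799 = 11.65132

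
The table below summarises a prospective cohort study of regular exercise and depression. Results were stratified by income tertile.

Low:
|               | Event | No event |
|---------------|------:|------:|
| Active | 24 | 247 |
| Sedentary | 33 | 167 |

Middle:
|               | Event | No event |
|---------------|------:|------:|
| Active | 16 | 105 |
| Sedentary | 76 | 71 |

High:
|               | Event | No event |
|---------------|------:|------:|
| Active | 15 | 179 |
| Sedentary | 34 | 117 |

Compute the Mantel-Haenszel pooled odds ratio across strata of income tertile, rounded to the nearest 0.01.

0.28

OR_MH = Σ(aᵢdᵢ/nᵢ) / Σ(bᵢcᵢ/nᵢ), where nᵢ is the stratum total.
Stratum 1 (Low): n = 471; a·d/n = 24·167/471 = 8.5096; b·c/n = 247·33/471 = 17.3057
Stratum 2 (Middle): n = 268; a·d/n = 16·71/268 = 4.2388; b·c/n = 105·76/268 = 29.7761
Stratum 3 (High): n = 345; a·d/n = 15·117/345 = 5.0870; b·c/n = 179·34/345 = 17.6406
OR_MH = (8.5096 + 4.2388 + 5.0870) / (17.3057 + 29.7761 + 17.6406) = 17.8353 / 64.7224 = 0.27557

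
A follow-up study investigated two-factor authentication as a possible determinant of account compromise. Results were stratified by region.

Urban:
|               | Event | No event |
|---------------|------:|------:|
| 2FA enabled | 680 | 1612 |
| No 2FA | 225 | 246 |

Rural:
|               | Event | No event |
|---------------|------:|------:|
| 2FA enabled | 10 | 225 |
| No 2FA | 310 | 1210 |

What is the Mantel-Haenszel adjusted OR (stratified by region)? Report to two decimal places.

0.39

OR_MH = Σ(aᵢdᵢ/nᵢ) / Σ(bᵢcᵢ/nᵢ), where nᵢ is the stratum total.
Stratum 1 (Urban): n = 2763; a·d/n = 680·246/2763 = 60.5429; b·c/n = 1612·225/2763 = 131.2704
Stratum 2 (Rural): n = 1755; a·d/n = 10·1210/1755 = 6.8946; b·c/n = 225·310/1755 = 39.7436
OR_MH = (60.5429 + 6.8946) / (131.2704 + 39.7436) = 67.4375 / 171.0139 = 0.39434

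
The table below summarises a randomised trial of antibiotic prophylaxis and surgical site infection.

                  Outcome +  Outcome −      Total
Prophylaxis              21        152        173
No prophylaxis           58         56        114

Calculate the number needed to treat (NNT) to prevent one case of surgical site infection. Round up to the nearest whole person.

Risk in treated group = 21/173 = 0.12139; risk in control = 58/114 = 0.50877.
Absolute risk reduction = 0.50877 − 0.12139 = 0.38738
NNT = 1 / ARR = 1 / 0.38738 = 2.581 → round up → 3

3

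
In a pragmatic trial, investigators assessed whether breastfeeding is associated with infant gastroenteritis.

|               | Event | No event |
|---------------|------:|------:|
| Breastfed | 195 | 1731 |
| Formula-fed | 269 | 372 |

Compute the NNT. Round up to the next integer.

Risk in treated group = 195/1926 = 0.10125; risk in control = 269/641 = 0.41966.
Absolute risk reduction = 0.41966 − 0.10125 = 0.31841
NNT = 1 / ARR = 1 / 0.31841 = 3.141 → round up → 4

4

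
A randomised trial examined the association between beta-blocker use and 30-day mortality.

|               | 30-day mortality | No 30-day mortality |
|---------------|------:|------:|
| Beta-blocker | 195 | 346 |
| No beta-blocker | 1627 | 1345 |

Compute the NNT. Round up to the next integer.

Risk in treated group = 195/541 = 0.36044; risk in control = 1627/2972 = 0.54744.
Absolute risk reduction = 0.54744 − 0.36044 = 0.18700
NNT = 1 / ARR = 1 / 0.18700 = 5.348 → round up → 6

6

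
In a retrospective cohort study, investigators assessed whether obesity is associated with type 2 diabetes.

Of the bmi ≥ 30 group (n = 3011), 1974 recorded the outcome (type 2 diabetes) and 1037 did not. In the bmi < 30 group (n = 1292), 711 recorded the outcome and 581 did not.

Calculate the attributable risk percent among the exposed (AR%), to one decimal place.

From the description: a = 1974, b = 1037, c = 711, d = 581.
Risk in exposed = 1974/3011 = 0.65560; risk in unexposed = 711/1292 = 0.55031.
RR = 0.65560/0.55031 = 1.19132
AR% = (RR − 1)/RR × 100 = (1.19132 − 1)/1.19132 × 100 = 16.0597%

16.1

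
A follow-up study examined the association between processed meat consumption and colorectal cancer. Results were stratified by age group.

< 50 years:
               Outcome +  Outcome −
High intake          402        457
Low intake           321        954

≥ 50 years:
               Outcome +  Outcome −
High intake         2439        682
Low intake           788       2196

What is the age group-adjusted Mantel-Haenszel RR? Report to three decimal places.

RR_MH = Σ(aᵢ·n₀ᵢ/nᵢ) / Σ(cᵢ·n₁ᵢ/nᵢ), with n₁ᵢ = aᵢ+bᵢ (exposed), n₀ᵢ = cᵢ+dᵢ (unexposed), nᵢ = n₁ᵢ+n₀ᵢ.
Stratum 1 (< 50 years): n₁ = 859, n₀ = 1275, n = 2134; a·n₀/n = 402·1275/2134 = 240.1828; c·n₁/n = 321·859/2134 = 129.2123
Stratum 2 (≥ 50 years): n₁ = 3121, n₀ = 2984, n = 6105; a·n₀/n = 2439·2984/6105 = 1192.1337; c·n₁/n = 788·3121/6105 = 402.8416
RR_MH = (240.1828 + 1192.1337) / (129.2123 + 402.8416) = 1432.3164 / 532.0539 = 2.69205

2.692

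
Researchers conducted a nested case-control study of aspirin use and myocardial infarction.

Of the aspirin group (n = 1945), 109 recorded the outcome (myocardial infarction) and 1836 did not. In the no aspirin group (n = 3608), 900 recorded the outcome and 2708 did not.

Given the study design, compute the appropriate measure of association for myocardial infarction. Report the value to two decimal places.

From the description: a = 109, b = 1836, c = 900, d = 2708.
This is a nested case-control study: participants were sampled on outcome status, so risks in the source population cannot be estimated directly — relative risk is not valid here. The odds ratio is the appropriate measure.
OR = (a·d)/(b·c) = (109 × 2708) / (1836 × 900) = 295172 / 1652400 = 0.17863

0.18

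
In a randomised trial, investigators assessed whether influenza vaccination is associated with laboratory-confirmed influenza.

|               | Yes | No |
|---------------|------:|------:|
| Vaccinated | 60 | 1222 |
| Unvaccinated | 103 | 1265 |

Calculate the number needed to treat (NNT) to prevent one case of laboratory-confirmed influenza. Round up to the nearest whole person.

Risk in treated group = 60/1282 = 0.04680; risk in control = 103/1368 = 0.07529.
Absolute risk reduction = 0.07529 − 0.04680 = 0.02849
NNT = 1 / ARR = 1 / 0.02849 = 35.099 → round up → 36

36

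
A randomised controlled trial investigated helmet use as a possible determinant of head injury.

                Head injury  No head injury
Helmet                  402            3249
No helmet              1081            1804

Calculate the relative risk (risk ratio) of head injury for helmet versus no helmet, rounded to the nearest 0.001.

Cells: a = 402, b = 3249, c = 1081, d = 1804.
Risk in exposed = 402/3651 = 0.11011; risk in unexposed = 1081/2885 = 0.37470.
RR = 0.11011 / 0.37470 = 0.29386
The risk is 71% lower among the exposed than among the unexposed.

0.294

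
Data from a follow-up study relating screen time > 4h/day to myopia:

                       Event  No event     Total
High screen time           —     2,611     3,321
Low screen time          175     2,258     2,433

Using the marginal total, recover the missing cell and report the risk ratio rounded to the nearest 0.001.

2.972

The missing cell is in the exposed row: 3321 − 2611 = 710.
So a = 710, b = 2611, c = 175, d = 2258.
RR = [a/(a+b)] / [c/(c+d)] = (710/3321) / (175/2433) = 0.21379/0.07193 = 2.97231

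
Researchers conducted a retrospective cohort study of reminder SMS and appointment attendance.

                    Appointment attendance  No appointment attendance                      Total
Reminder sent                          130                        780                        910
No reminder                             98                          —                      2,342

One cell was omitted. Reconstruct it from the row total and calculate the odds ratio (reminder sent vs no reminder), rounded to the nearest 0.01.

3.82

The missing cell is in the unexposed row: 2342 − 98 = 2244.
So a = 130, b = 780, c = 98, d = 2244.
OR = (a·d)/(b·c) = (130 × 2244) / (780 × 98) = 291720 / 76440 = 3.81633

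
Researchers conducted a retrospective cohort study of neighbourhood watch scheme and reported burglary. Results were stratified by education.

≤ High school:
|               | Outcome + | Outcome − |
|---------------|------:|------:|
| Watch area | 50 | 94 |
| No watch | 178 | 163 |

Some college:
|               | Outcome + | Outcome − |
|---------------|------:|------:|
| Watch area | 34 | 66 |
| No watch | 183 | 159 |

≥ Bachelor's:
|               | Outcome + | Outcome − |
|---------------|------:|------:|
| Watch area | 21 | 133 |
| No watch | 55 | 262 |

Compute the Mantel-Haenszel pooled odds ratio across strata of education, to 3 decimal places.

OR_MH = Σ(aᵢdᵢ/nᵢ) / Σ(bᵢcᵢ/nᵢ), where nᵢ is the stratum total.
Stratum 1 (≤ High school): n = 485; a·d/n = 50·163/485 = 16.8041; b·c/n = 94·178/485 = 34.4990
Stratum 2 (Some college): n = 442; a·d/n = 34·159/442 = 12.2308; b·c/n = 66·183/442 = 27.3258
Stratum 3 (≥ Bachelor's): n = 471; a·d/n = 21·262/471 = 11.6815; b·c/n = 133·55/471 = 15.5308
OR_MH = (16.8041 + 12.2308 + 11.6815) / (34.4990 + 27.3258 + 15.5308) = 40.7164 / 77.3555 = 0.52635

0.526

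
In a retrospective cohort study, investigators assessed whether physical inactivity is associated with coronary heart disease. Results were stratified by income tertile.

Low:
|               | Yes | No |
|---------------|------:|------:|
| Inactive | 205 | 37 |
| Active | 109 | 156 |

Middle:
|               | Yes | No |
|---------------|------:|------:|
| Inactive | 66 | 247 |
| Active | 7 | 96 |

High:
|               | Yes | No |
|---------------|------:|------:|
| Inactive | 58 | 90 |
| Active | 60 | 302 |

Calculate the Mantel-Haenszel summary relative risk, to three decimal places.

2.204

RR_MH = Σ(aᵢ·n₀ᵢ/nᵢ) / Σ(cᵢ·n₁ᵢ/nᵢ), with n₁ᵢ = aᵢ+bᵢ (exposed), n₀ᵢ = cᵢ+dᵢ (unexposed), nᵢ = n₁ᵢ+n₀ᵢ.
Stratum 1 (Low): n₁ = 242, n₀ = 265, n = 507; a·n₀/n = 205·265/507 = 107.1499; c·n₁/n = 109·242/507 = 52.0276
Stratum 2 (Middle): n₁ = 313, n₀ = 103, n = 416; a·n₀/n = 66·103/416 = 16.3413; c·n₁/n = 7·313/416 = 5.2668
Stratum 3 (High): n₁ = 148, n₀ = 362, n = 510; a·n₀/n = 58·362/510 = 41.1686; c·n₁/n = 60·148/510 = 17.4118
RR_MH = (107.1499 + 16.3413 + 41.1686) / (52.0276 + 5.2668 + 17.4118) = 164.6599 / 74.7062 = 2.20410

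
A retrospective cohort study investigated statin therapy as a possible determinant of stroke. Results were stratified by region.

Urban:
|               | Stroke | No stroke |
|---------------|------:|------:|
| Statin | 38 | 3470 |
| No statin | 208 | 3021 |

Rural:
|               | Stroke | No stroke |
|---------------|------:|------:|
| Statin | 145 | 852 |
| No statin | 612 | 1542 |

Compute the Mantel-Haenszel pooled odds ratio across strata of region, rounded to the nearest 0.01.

OR_MH = Σ(aᵢdᵢ/nᵢ) / Σ(bᵢcᵢ/nᵢ), where nᵢ is the stratum total.
Stratum 1 (Urban): n = 6737; a·d/n = 38·3021/6737 = 17.0399; b·c/n = 3470·208/6737 = 107.1337
Stratum 2 (Rural): n = 3151; a·d/n = 145·1542/3151 = 70.9584; b·c/n = 852·612/3151 = 165.4789
OR_MH = (17.0399 + 70.9584) / (107.1337 + 165.4789) = 87.9984 / 272.6126 = 0.32280

0.32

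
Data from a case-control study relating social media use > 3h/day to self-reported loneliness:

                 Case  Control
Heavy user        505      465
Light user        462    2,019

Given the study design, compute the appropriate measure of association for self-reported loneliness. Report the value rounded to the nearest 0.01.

4.75

Cells: a = 505, b = 465, c = 462, d = 2019.
This is a case-control study: participants were sampled on outcome status, so risks in the source population cannot be estimated directly — relative risk is not valid here. The odds ratio is the appropriate measure.
OR = (a·d)/(b·c) = (505 × 2019) / (465 × 462) = 1019595 / 214830 = 4.74606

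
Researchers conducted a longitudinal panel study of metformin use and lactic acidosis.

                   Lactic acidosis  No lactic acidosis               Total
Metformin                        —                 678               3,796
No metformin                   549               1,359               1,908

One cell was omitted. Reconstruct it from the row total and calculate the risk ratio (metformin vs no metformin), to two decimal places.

2.85

The missing cell is in the exposed row: 3796 − 678 = 3118.
So a = 3118, b = 678, c = 549, d = 1359.
RR = [a/(a+b)] / [c/(c+d)] = (3118/3796) / (549/1908) = 0.82139/0.28774 = 2.85467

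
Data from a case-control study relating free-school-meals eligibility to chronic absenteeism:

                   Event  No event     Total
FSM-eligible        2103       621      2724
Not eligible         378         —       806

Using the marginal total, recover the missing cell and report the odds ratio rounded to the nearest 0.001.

3.834

The missing cell is in the unexposed row: 806 − 378 = 428.
So a = 2103, b = 621, c = 378, d = 428.
OR = (a·d)/(b·c) = (2103 × 428) / (621 × 378) = 900084 / 234738 = 3.83442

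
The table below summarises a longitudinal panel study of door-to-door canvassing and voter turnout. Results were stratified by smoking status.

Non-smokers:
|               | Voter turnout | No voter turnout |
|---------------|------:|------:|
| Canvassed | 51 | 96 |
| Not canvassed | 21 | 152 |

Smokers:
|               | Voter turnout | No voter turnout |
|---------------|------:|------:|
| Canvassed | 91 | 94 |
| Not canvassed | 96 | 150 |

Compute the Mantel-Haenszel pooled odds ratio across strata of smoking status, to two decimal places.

2.05

OR_MH = Σ(aᵢdᵢ/nᵢ) / Σ(bᵢcᵢ/nᵢ), where nᵢ is the stratum total.
Stratum 1 (Non-smokers): n = 320; a·d/n = 51·152/320 = 24.2250; b·c/n = 96·21/320 = 6.3000
Stratum 2 (Smokers): n = 431; a·d/n = 91·150/431 = 31.6705; b·c/n = 94·96/431 = 20.9374
OR_MH = (24.2250 + 31.6705) / (6.3000 + 20.9374) = 55.8955 / 27.2374 = 2.05216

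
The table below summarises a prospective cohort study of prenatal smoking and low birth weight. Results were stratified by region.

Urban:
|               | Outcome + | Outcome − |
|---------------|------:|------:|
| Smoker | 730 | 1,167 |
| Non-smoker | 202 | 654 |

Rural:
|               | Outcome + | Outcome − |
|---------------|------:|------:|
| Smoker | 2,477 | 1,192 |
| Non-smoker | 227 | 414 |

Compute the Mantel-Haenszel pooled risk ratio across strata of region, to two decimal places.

1.79

RR_MH = Σ(aᵢ·n₀ᵢ/nᵢ) / Σ(cᵢ·n₁ᵢ/nᵢ), with n₁ᵢ = aᵢ+bᵢ (exposed), n₀ᵢ = cᵢ+dᵢ (unexposed), nᵢ = n₁ᵢ+n₀ᵢ.
Stratum 1 (Urban): n₁ = 1897, n₀ = 856, n = 2753; a·n₀/n = 730·856/2753 = 226.9815; c·n₁/n = 202·1897/2753 = 139.1914
Stratum 2 (Rural): n₁ = 3669, n₀ = 641, n = 4310; a·n₀/n = 2477·641/4310 = 368.3891; c·n₁/n = 227·3669/4310 = 193.2397
RR_MH = (226.9815 + 368.3891) / (139.1914 + 193.2397) = 595.3706 / 332.4311 = 1.79096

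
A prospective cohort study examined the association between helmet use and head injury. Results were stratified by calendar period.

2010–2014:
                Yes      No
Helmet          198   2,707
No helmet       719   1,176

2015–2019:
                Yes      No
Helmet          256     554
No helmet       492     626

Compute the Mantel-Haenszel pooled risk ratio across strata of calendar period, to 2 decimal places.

RR_MH = Σ(aᵢ·n₀ᵢ/nᵢ) / Σ(cᵢ·n₁ᵢ/nᵢ), with n₁ᵢ = aᵢ+bᵢ (exposed), n₀ᵢ = cᵢ+dᵢ (unexposed), nᵢ = n₁ᵢ+n₀ᵢ.
Stratum 1 (2010–2014): n₁ = 2905, n₀ = 1895, n = 4800; a·n₀/n = 198·1895/4800 = 78.1688; c·n₁/n = 719·2905/4800 = 435.1448
Stratum 2 (2015–2019): n₁ = 810, n₀ = 1118, n = 1928; a·n₀/n = 256·1118/1928 = 148.4481; c·n₁/n = 492·810/1928 = 206.7012
RR_MH = (78.1688 + 148.4481) / (435.1448 + 206.7012) = 226.6169 / 641.8460 = 0.35307

0.35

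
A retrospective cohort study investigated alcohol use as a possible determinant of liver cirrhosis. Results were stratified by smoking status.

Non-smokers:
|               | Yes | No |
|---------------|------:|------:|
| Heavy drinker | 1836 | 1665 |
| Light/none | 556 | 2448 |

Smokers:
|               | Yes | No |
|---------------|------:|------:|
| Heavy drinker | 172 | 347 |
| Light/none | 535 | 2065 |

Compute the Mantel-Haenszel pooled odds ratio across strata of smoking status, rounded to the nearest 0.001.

3.988

OR_MH = Σ(aᵢdᵢ/nᵢ) / Σ(bᵢcᵢ/nᵢ), where nᵢ is the stratum total.
Stratum 1 (Non-smokers): n = 6505; a·d/n = 1836·2448/6505 = 690.9344; b·c/n = 1665·556/6505 = 142.3121
Stratum 2 (Smokers): n = 3119; a·d/n = 172·2065/3119 = 113.8762; b·c/n = 347·535/3119 = 59.5207
OR_MH = (690.9344 + 113.8762) / (142.3121 + 59.5207) = 804.8106 / 201.8327 = 3.98751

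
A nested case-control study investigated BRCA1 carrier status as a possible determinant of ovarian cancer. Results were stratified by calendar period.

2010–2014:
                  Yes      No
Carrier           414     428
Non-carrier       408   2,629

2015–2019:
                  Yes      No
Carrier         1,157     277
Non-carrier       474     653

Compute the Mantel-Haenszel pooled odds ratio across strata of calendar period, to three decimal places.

OR_MH = Σ(aᵢdᵢ/nᵢ) / Σ(bᵢcᵢ/nᵢ), where nᵢ is the stratum total.
Stratum 1 (2010–2014): n = 3879; a·d/n = 414·2629/3879 = 280.5893; b·c/n = 428·408/3879 = 45.0178
Stratum 2 (2015–2019): n = 2561; a·d/n = 1157·653/2561 = 295.0102; b·c/n = 277·474/2561 = 51.2683
OR_MH = (280.5893 + 295.0102) / (45.0178 + 51.2683) = 575.5995 / 96.2860 = 5.97802

5.978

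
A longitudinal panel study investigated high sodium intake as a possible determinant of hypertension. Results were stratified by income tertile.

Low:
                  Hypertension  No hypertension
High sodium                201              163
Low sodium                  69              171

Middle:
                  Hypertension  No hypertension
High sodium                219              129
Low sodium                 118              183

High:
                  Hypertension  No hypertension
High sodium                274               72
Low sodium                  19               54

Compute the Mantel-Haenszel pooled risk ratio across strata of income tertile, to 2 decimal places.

1.90

RR_MH = Σ(aᵢ·n₀ᵢ/nᵢ) / Σ(cᵢ·n₁ᵢ/nᵢ), with n₁ᵢ = aᵢ+bᵢ (exposed), n₀ᵢ = cᵢ+dᵢ (unexposed), nᵢ = n₁ᵢ+n₀ᵢ.
Stratum 1 (Low): n₁ = 364, n₀ = 240, n = 604; a·n₀/n = 201·240/604 = 79.8675; c·n₁/n = 69·364/604 = 41.5828
Stratum 2 (Middle): n₁ = 348, n₀ = 301, n = 649; a·n₀/n = 219·301/649 = 101.5701; c·n₁/n = 118·348/649 = 63.2727
Stratum 3 (High): n₁ = 346, n₀ = 73, n = 419; a·n₀/n = 274·73/419 = 47.7375; c·n₁/n = 19·346/419 = 15.6897
RR_MH = (79.8675 + 101.5701 + 47.7375) / (41.5828 + 63.2727 + 15.6897) = 229.1751 / 120.5452 = 1.90115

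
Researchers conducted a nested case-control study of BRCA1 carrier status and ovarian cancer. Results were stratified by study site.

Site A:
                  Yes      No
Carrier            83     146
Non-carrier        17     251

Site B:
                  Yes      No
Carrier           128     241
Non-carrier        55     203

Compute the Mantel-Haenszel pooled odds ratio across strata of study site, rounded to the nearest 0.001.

OR_MH = Σ(aᵢdᵢ/nᵢ) / Σ(bᵢcᵢ/nᵢ), where nᵢ is the stratum total.
Stratum 1 (Site A): n = 497; a·d/n = 83·251/497 = 41.9175; b·c/n = 146·17/497 = 4.9940
Stratum 2 (Site B): n = 627; a·d/n = 128·203/627 = 41.4418; b·c/n = 241·55/627 = 21.1404
OR_MH = (41.9175 + 41.4418) / (4.9940 + 21.1404) = 83.3593 / 26.1343 = 3.18965

3.190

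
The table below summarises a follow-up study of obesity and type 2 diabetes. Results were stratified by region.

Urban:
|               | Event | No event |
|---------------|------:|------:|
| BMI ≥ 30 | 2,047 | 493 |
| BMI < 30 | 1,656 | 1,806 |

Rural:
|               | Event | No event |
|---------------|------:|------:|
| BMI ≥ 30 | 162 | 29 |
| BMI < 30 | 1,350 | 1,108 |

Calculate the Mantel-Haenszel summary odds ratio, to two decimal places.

4.53

OR_MH = Σ(aᵢdᵢ/nᵢ) / Σ(bᵢcᵢ/nᵢ), where nᵢ is the stratum total.
Stratum 1 (Urban): n = 6002; a·d/n = 2047·1806/6002 = 615.9417; b·c/n = 493·1656/6002 = 136.0227
Stratum 2 (Rural): n = 2649; a·d/n = 162·1108/2649 = 67.7599; b·c/n = 29·1350/2649 = 14.7792
OR_MH = (615.9417 + 67.7599) / (136.0227 + 14.7792) = 683.7016 / 150.8018 = 4.53378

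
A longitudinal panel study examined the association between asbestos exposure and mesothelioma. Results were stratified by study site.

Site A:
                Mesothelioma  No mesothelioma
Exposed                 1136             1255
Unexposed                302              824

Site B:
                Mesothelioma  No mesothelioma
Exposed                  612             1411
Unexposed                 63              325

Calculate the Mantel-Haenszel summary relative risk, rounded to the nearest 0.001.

RR_MH = Σ(aᵢ·n₀ᵢ/nᵢ) / Σ(cᵢ·n₁ᵢ/nᵢ), with n₁ᵢ = aᵢ+bᵢ (exposed), n₀ᵢ = cᵢ+dᵢ (unexposed), nᵢ = n₁ᵢ+n₀ᵢ.
Stratum 1 (Site A): n₁ = 2391, n₀ = 1126, n = 3517; a·n₀/n = 1136·1126/3517 = 363.7009; c·n₁/n = 302·2391/3517 = 205.3119
Stratum 2 (Site B): n₁ = 2023, n₀ = 388, n = 2411; a·n₀/n = 612·388/2411 = 98.4886; c·n₁/n = 63·2023/2411 = 52.8615
RR_MH = (363.7009 + 98.4886) / (205.3119 + 52.8615) = 462.1895 / 258.1734 = 1.79023

1.790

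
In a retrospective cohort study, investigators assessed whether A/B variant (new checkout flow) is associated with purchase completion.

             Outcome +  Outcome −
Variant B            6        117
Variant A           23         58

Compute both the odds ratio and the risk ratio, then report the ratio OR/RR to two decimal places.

Cells: a = 6, b = 117, c = 23, d = 58.
OR = (6·58)/(117·23) = 348/2691 = 0.12932
Risk in exposed = 6/123 = 0.04878; risk in unexposed = 23/81 = 0.28395; RR = 0.17179
OR/RR = 0.12932 / 0.17179 = 0.75277
The outcome is not rare, so the OR lies further from 1 than the RR.

0.75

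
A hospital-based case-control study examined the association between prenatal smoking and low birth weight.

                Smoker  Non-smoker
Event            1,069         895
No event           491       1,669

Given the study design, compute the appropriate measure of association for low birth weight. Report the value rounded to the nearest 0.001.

Reading the table with exposure as columns: a = 1069 (Smoker, case), b = 491 (Smoker, non-case), c = 895 (Non-smoker, case), d = 1669.
This is a hospital-based case-control study: participants were sampled on outcome status, so risks in the source population cannot be estimated directly — relative risk is not valid here. The odds ratio is the appropriate measure.
OR = (a·d)/(b·c) = (1069 × 1669) / (491 × 895) = 1784161 / 439445 = 4.06003

4.060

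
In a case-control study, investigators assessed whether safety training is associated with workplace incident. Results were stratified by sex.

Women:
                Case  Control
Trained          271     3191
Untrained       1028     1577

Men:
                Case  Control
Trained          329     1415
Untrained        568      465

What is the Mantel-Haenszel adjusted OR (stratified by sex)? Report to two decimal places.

0.15

OR_MH = Σ(aᵢdᵢ/nᵢ) / Σ(bᵢcᵢ/nᵢ), where nᵢ is the stratum total.
Stratum 1 (Women): n = 6067; a·d/n = 271·1577/6067 = 70.4412; b·c/n = 3191·1028/6067 = 540.6870
Stratum 2 (Men): n = 2777; a·d/n = 329·465/2777 = 55.0900; b·c/n = 1415·568/2777 = 289.4202
OR_MH = (70.4412 + 55.0900) / (540.6870 + 289.4202) = 125.5313 / 830.1072 = 0.15122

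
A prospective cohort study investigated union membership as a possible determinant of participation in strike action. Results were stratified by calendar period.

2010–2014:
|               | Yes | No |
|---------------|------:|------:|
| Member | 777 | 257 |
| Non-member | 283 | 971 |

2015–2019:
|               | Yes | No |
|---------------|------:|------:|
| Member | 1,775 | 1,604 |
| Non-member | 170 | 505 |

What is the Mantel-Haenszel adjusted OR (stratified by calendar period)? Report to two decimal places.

5.56

OR_MH = Σ(aᵢdᵢ/nᵢ) / Σ(bᵢcᵢ/nᵢ), where nᵢ is the stratum total.
Stratum 1 (2010–2014): n = 2288; a·d/n = 777·971/2288 = 329.7496; b·c/n = 257·283/2288 = 31.7880
Stratum 2 (2015–2019): n = 4054; a·d/n = 1775·505/4054 = 221.1088; b·c/n = 1604·170/4054 = 67.2620
OR_MH = (329.7496 + 221.1088) / (31.7880 + 67.2620) = 550.8583 / 99.0500 = 5.56142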